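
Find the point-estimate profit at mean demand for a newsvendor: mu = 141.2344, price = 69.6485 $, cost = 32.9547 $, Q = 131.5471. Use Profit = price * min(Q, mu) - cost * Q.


Sales at mu = min(131.5471, 141.2344) = 131.5471
Revenue = 69.6485 * 131.5471 = 9162.0582
Total cost = 32.9547 * 131.5471 = 4335.0952
Profit = 9162.0582 - 4335.0952 = 4826.9630

4826.9630 $


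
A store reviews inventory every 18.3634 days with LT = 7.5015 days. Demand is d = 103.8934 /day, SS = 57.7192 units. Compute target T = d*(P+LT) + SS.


P + LT = 25.8649
d*(P+LT) = 103.8934 * 25.8649 = 2687.1924
T = 2687.1924 + 57.7192 = 2744.9116

2744.9116 units


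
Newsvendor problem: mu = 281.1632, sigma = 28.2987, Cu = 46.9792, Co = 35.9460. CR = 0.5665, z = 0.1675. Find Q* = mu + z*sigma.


CR = Cu/(Cu+Co) = 46.9792/(46.9792+35.9460) = 0.5665
z = 0.1675
Q* = 281.1632 + 0.1675 * 28.2987 = 285.9032

285.9032 units


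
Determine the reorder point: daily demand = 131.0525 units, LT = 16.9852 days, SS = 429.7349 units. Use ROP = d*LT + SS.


d*LT = 131.0525 * 16.9852 = 2225.9529
ROP = 2225.9529 + 429.7349 = 2655.6878

2655.6878 units


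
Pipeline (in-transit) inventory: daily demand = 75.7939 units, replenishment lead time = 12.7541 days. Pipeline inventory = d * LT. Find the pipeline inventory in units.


Pipeline = 75.7939 * 12.7541 = 966.6830

966.6830 units


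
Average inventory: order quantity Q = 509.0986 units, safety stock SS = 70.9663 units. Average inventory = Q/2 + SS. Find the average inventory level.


Q/2 = 254.5493
Avg = 254.5493 + 70.9663 = 325.5156

325.5156 units


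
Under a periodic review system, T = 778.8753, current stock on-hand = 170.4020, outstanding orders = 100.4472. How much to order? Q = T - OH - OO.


Inventory position = OH + OO = 170.4020 + 100.4472 = 270.8492
Q = 778.8753 - 270.8492 = 508.0261

508.0261 units


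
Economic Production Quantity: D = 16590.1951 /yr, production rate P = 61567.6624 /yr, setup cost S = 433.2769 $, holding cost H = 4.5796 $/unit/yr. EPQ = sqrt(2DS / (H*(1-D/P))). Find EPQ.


1 - D/P = 1 - 0.2695 = 0.7305
H*(1-D/P) = 3.3456
2DS = 14376296.6066
EPQ = sqrt(4297116.6756) = 2072.9488

2072.9488 units


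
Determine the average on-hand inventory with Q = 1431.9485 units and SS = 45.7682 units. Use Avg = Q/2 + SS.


Q/2 = 715.9742
Avg = 715.9742 + 45.7682 = 761.7424

761.7424 units


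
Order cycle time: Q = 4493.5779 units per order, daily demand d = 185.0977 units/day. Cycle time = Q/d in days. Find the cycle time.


Cycle = 4493.5779 / 185.0977 = 24.2768

24.2768 days


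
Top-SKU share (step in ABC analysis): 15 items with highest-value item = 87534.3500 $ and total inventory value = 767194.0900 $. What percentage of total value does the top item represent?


Top item = 87534.3500
Total = 767194.0900
Percentage = 87534.3500 / 767194.0900 * 100 = 11.4097

11.4097%


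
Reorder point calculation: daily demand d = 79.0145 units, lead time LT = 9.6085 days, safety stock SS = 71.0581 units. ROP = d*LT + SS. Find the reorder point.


d*LT = 79.0145 * 9.6085 = 759.2108
ROP = 759.2108 + 71.0581 = 830.2689

830.2689 units


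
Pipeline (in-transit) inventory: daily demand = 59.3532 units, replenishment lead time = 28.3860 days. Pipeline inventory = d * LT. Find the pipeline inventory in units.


Pipeline = 59.3532 * 28.3860 = 1684.7999

1684.7999 units


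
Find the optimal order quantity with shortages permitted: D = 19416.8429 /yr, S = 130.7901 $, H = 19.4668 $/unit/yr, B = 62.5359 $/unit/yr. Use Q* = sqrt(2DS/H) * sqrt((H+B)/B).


sqrt(2DS/H) = 510.7924
sqrt((H+B)/B) = 1.1451
Q* = 510.7924 * 1.1451 = 584.9164

584.9164 units


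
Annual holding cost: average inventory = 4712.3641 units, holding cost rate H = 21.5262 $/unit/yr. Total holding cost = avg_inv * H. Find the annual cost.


Cost = 4712.3641 * 21.5262 = 101439.2921

101439.2921 $/yr


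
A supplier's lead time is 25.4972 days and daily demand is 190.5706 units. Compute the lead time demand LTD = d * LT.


LTD = 190.5706 * 25.4972 = 4859.0167

4859.0167 units


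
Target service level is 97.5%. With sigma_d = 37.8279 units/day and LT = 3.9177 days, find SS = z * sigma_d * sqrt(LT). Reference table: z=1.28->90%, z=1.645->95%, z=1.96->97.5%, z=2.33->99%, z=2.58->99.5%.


From the table, SL = 97.5% corresponds to z = 1.96
sqrt(LT) = sqrt(3.9177) = 1.9793
SS = 1.96 * 37.8279 * 1.9793 = 146.7520

146.7520 units


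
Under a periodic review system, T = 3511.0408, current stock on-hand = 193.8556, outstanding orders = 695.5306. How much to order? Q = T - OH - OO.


Inventory position = OH + OO = 193.8556 + 695.5306 = 889.3862
Q = 3511.0408 - 889.3862 = 2621.6546

2621.6546 units


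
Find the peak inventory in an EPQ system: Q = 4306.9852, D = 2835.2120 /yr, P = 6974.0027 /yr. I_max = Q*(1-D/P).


D/P = 0.4065
1 - D/P = 0.5935
I_max = 4306.9852 * 0.5935 = 2556.0229

2556.0229 units


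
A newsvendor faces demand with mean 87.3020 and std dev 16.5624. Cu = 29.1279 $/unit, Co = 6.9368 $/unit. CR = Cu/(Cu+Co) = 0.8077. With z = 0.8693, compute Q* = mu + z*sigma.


CR = Cu/(Cu+Co) = 29.1279/(29.1279+6.9368) = 0.8077
z = 0.8693
Q* = 87.3020 + 0.8693 * 16.5624 = 101.6997

101.6997 units


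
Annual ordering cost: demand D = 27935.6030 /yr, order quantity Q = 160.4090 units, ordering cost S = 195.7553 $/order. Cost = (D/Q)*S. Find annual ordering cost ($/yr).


Number of orders = D/Q = 174.1523
Cost = 174.1523 * 195.7553 = 34091.2439

34091.2439 $/yr


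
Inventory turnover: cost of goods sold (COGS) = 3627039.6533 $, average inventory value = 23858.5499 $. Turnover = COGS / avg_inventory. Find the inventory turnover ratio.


Turnover = 3627039.6533 / 23858.5499 = 152.0226

152.0226


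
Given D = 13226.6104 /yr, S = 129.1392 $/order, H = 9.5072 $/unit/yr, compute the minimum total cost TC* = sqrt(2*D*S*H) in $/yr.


2*D*S*H = 32478000.0935
TC* = sqrt(32478000.0935) = 5698.9473

5698.9473 $/yr


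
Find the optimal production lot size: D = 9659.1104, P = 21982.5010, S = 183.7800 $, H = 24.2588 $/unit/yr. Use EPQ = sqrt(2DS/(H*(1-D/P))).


1 - D/P = 1 - 0.4394 = 0.5606
H*(1-D/P) = 13.5995
2DS = 3550302.6186
EPQ = sqrt(261061.5705) = 510.9418

510.9418 units


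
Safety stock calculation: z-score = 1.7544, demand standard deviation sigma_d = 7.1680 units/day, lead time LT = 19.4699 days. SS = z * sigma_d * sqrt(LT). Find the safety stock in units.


sqrt(LT) = sqrt(19.4699) = 4.4125
SS = 1.7544 * 7.1680 * 4.4125 = 55.4892

55.4892 units


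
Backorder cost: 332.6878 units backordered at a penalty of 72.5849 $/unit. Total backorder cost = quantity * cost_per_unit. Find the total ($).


Total = 332.6878 * 72.5849 = 24148.1107

24148.1107 $


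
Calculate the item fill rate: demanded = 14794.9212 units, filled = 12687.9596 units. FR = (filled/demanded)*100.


FR = 12687.9596 / 14794.9212 * 100 = 85.7589

85.7589%


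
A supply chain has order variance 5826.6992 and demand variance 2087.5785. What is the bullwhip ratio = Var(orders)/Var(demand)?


BW = 5826.6992 / 2087.5785 = 2.7911

2.7911


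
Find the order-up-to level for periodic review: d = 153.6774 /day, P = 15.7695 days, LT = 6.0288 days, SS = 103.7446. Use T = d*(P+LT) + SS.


P + LT = 21.7983
d*(P+LT) = 153.6774 * 21.7983 = 3349.9061
T = 3349.9061 + 103.7446 = 3453.6507

3453.6507 units


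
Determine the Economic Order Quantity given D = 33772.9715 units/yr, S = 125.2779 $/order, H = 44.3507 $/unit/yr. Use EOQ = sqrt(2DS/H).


2*D*S = 2 * 33772.9715 * 125.2779 = 8462013.8926
2*D*S/H = 190797.7527
EOQ = sqrt(190797.7527) = 436.8040

436.8040 units


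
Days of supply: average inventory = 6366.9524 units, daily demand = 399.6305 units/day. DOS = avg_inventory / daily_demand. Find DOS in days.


DOS = 6366.9524 / 399.6305 = 15.9321

15.9321 days


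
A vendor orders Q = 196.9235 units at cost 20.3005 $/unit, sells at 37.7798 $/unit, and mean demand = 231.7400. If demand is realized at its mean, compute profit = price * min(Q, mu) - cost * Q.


Sales at mu = min(196.9235, 231.7400) = 196.9235
Revenue = 37.7798 * 196.9235 = 7439.7304
Total cost = 20.3005 * 196.9235 = 3997.6455
Profit = 7439.7304 - 3997.6455 = 3442.0849

3442.0849 $


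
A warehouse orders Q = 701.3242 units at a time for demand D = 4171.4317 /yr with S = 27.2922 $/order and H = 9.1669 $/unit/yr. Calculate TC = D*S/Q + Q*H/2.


Ordering cost = D*S/Q = 162.3323
Holding cost = Q*H/2 = 3214.4844
TC = 162.3323 + 3214.4844 = 3376.8167

3376.8167 $/yr


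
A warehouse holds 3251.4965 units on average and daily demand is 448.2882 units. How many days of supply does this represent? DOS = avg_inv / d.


DOS = 3251.4965 / 448.2882 = 7.2531

7.2531 days


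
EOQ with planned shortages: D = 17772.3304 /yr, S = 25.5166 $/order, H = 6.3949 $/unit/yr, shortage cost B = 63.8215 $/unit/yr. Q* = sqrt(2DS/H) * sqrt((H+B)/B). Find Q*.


sqrt(2DS/H) = 376.6012
sqrt((H+B)/B) = 1.0489
Q* = 376.6012 * 1.0489 = 395.0185

395.0185 units


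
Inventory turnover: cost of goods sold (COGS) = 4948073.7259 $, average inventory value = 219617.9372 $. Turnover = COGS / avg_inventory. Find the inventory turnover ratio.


Turnover = 4948073.7259 / 219617.9372 = 22.5304

22.5304


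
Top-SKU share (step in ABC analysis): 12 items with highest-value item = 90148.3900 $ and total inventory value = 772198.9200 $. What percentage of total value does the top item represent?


Top item = 90148.3900
Total = 772198.9200
Percentage = 90148.3900 / 772198.9200 * 100 = 11.6742

11.6742%


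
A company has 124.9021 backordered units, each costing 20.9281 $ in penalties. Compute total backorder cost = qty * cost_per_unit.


Total = 124.9021 * 20.9281 = 2613.9636

2613.9636 $


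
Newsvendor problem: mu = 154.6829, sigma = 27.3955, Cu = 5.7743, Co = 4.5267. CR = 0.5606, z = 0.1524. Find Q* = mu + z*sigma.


CR = Cu/(Cu+Co) = 5.7743/(5.7743+4.5267) = 0.5606
z = 0.1524
Q* = 154.6829 + 0.1524 * 27.3955 = 158.8580

158.8580 units


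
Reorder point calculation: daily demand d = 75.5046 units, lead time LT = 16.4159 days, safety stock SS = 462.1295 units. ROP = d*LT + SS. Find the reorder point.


d*LT = 75.5046 * 16.4159 = 1239.4760
ROP = 1239.4760 + 462.1295 = 1701.6055

1701.6055 units


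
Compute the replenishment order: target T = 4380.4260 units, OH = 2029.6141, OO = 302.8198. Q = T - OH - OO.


Inventory position = OH + OO = 2029.6141 + 302.8198 = 2332.4339
Q = 4380.4260 - 2332.4339 = 2047.9921

2047.9921 units


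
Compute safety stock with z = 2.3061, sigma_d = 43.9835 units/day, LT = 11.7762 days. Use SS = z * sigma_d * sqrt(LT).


sqrt(LT) = sqrt(11.7762) = 3.4316
SS = 2.3061 * 43.9835 * 3.4316 = 348.0731

348.0731 units


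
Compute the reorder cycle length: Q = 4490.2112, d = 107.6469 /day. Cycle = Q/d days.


Cycle = 4490.2112 / 107.6469 = 41.7124

41.7124 days


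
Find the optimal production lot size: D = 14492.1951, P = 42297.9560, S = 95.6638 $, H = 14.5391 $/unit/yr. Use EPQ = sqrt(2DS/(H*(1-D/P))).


1 - D/P = 1 - 0.3426 = 0.6574
H*(1-D/P) = 9.5577
2DS = 2772756.9072
EPQ = sqrt(290107.4417) = 538.6162

538.6162 units


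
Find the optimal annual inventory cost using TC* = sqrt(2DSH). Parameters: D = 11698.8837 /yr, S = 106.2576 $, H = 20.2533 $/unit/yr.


2*D*S*H = 50353564.2670
TC* = sqrt(50353564.2670) = 7096.0245

7096.0245 $/yr


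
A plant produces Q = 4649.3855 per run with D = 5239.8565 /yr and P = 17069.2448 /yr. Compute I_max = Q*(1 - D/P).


D/P = 0.3070
1 - D/P = 0.6930
I_max = 4649.3855 * 0.6930 = 3222.1336

3222.1336 units


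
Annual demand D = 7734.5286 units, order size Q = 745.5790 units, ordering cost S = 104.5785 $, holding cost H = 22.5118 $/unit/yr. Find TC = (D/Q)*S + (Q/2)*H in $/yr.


Ordering cost = D*S/Q = 1084.8822
Holding cost = Q*H/2 = 8392.1627
TC = 1084.8822 + 8392.1627 = 9477.0449

9477.0449 $/yr


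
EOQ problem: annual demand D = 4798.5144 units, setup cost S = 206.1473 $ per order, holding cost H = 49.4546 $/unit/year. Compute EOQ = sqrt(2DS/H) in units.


2*D*S = 2 * 4798.5144 * 206.1473 = 1978401.5751
2*D*S/H = 40004.3995
EOQ = sqrt(40004.3995) = 200.0110

200.0110 units


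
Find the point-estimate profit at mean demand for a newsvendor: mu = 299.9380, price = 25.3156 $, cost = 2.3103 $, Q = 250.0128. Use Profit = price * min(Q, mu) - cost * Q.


Sales at mu = min(250.0128, 299.9380) = 250.0128
Revenue = 25.3156 * 250.0128 = 6329.2240
Total cost = 2.3103 * 250.0128 = 577.6046
Profit = 6329.2240 - 577.6046 = 5751.6195

5751.6195 $


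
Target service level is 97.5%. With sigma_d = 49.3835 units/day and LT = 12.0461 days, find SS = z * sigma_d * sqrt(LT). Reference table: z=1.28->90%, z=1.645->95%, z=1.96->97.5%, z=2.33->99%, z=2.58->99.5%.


From the table, SL = 97.5% corresponds to z = 1.96
sqrt(LT) = sqrt(12.0461) = 3.4707
SS = 1.96 * 49.3835 * 3.4707 = 335.9396

335.9396 units


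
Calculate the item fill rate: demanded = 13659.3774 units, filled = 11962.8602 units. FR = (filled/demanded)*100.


FR = 11962.8602 / 13659.3774 * 100 = 87.5798

87.5798%


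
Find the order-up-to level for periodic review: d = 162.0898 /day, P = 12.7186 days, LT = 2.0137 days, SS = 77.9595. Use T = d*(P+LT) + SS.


P + LT = 14.7323
d*(P+LT) = 162.0898 * 14.7323 = 2387.9556
T = 2387.9556 + 77.9595 = 2465.9151

2465.9151 units


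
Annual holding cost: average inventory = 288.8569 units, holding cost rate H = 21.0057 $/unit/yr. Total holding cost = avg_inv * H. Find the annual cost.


Cost = 288.8569 * 21.0057 = 6067.6414

6067.6414 $/yr


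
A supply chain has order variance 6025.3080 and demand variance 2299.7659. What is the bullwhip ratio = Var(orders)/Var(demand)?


BW = 6025.3080 / 2299.7659 = 2.6200

2.6200


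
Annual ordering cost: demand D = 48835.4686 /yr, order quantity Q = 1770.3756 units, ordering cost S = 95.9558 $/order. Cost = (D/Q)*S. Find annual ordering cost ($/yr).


Number of orders = D/Q = 27.5848
Cost = 27.5848 * 95.9558 = 2646.9222

2646.9222 $/yr


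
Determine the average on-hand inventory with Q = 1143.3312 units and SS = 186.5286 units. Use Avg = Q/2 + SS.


Q/2 = 571.6656
Avg = 571.6656 + 186.5286 = 758.1942

758.1942 units


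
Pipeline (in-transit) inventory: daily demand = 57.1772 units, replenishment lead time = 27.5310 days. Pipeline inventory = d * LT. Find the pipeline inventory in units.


Pipeline = 57.1772 * 27.5310 = 1574.1455

1574.1455 units


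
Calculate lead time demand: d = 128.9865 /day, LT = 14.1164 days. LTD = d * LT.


LTD = 128.9865 * 14.1164 = 1820.8250

1820.8250 units


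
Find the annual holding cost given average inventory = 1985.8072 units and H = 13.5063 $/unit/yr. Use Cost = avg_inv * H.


Cost = 1985.8072 * 13.5063 = 26820.9078

26820.9078 $/yr


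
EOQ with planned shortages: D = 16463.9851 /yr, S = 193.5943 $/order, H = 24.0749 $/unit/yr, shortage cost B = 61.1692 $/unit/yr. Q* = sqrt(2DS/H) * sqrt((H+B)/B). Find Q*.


sqrt(2DS/H) = 514.5724
sqrt((H+B)/B) = 1.1805
Q* = 514.5724 * 1.1805 = 607.4524

607.4524 units


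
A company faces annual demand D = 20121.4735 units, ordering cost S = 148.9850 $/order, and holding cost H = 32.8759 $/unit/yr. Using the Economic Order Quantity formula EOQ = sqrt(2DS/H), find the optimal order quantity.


2*D*S = 2 * 20121.4735 * 148.9850 = 5995595.4588
2*D*S/H = 182370.5346
EOQ = sqrt(182370.5346) = 427.0486

427.0486 units


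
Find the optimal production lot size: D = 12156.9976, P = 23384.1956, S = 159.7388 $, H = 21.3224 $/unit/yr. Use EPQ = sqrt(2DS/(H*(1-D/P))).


1 - D/P = 1 - 0.5199 = 0.4801
H*(1-D/P) = 10.2373
2DS = 3883888.4165
EPQ = sqrt(379386.3586) = 615.9435

615.9435 units


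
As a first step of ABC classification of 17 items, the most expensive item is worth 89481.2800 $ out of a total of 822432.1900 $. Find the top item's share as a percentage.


Top item = 89481.2800
Total = 822432.1900
Percentage = 89481.2800 / 822432.1900 * 100 = 10.8801

10.8801%


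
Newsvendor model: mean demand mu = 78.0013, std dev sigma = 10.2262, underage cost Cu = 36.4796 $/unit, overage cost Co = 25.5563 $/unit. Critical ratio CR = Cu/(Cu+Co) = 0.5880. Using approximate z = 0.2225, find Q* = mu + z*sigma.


CR = Cu/(Cu+Co) = 36.4796/(36.4796+25.5563) = 0.5880
z = 0.2225
Q* = 78.0013 + 0.2225 * 10.2262 = 80.2766

80.2766 units


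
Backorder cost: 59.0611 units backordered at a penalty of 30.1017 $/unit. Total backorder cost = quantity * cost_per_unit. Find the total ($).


Total = 59.0611 * 30.1017 = 1777.8395

1777.8395 $


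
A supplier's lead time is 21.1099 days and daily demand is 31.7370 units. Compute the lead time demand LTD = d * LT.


LTD = 31.7370 * 21.1099 = 669.9649

669.9649 units


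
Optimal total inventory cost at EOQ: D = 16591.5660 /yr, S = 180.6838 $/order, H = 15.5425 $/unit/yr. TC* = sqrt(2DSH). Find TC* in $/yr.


2*D*S*H = 93187458.2891
TC* = sqrt(93187458.2891) = 9653.3651

9653.3651 $/yr


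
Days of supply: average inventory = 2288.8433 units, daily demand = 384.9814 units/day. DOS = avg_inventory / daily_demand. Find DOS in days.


DOS = 2288.8433 / 384.9814 = 5.9453

5.9453 days


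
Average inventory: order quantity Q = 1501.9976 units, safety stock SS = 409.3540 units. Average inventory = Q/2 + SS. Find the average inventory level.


Q/2 = 750.9988
Avg = 750.9988 + 409.3540 = 1160.3528

1160.3528 units


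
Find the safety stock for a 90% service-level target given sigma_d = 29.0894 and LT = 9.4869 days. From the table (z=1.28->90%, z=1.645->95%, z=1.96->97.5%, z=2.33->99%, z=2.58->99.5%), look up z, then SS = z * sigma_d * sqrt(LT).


From the table, SL = 90% corresponds to z = 1.28
sqrt(LT) = sqrt(9.4869) = 3.0801
SS = 1.28 * 29.0894 * 3.0801 = 114.6851

114.6851 units


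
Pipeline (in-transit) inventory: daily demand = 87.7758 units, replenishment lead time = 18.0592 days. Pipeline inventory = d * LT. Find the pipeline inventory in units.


Pipeline = 87.7758 * 18.0592 = 1585.1607

1585.1607 units


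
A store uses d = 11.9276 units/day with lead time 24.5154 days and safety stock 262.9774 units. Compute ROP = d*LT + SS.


d*LT = 11.9276 * 24.5154 = 292.4099
ROP = 292.4099 + 262.9774 = 555.3873

555.3873 units


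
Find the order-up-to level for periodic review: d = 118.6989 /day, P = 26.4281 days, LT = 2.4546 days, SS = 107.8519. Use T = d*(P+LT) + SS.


P + LT = 28.8827
d*(P+LT) = 118.6989 * 28.8827 = 3428.3447
T = 3428.3447 + 107.8519 = 3536.1966

3536.1966 units


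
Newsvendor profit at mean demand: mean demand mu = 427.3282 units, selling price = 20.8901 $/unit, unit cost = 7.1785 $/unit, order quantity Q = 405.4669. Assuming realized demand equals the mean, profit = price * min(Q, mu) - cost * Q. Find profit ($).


Sales at mu = min(405.4669, 427.3282) = 405.4669
Revenue = 20.8901 * 405.4669 = 8470.2441
Total cost = 7.1785 * 405.4669 = 2910.6441
Profit = 8470.2441 - 2910.6441 = 5559.5999

5559.5999 $


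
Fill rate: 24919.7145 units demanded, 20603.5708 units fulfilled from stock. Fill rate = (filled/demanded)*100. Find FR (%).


FR = 20603.5708 / 24919.7145 * 100 = 82.6798

82.6798%


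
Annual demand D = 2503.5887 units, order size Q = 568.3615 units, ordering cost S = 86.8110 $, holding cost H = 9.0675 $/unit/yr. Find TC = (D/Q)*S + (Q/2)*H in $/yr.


Ordering cost = D*S/Q = 382.3958
Holding cost = Q*H/2 = 2576.8090
TC = 382.3958 + 2576.8090 = 2959.2047

2959.2047 $/yr


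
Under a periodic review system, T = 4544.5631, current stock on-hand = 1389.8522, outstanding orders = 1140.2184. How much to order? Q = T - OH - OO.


Inventory position = OH + OO = 1389.8522 + 1140.2184 = 2530.0706
Q = 4544.5631 - 2530.0706 = 2014.4925

2014.4925 units


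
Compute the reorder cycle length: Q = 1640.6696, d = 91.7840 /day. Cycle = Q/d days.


Cycle = 1640.6696 / 91.7840 = 17.8753

17.8753 days


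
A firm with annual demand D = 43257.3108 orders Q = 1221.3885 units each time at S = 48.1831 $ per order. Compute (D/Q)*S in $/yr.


Number of orders = D/Q = 35.4165
Cost = 35.4165 * 48.1831 = 1706.4770

1706.4770 $/yr


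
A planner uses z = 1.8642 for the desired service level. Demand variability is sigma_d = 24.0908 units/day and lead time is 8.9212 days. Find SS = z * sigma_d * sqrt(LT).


sqrt(LT) = sqrt(8.9212) = 2.9868
SS = 1.8642 * 24.0908 * 2.9868 = 134.1391

134.1391 units


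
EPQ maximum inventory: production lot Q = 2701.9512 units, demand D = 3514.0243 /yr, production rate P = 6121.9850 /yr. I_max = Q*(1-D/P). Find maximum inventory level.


D/P = 0.5740
1 - D/P = 0.4260
I_max = 2701.9512 * 0.4260 = 1151.0290

1151.0290 units


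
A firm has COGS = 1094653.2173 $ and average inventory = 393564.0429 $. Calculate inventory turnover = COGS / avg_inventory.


Turnover = 1094653.2173 / 393564.0429 = 2.7814

2.7814


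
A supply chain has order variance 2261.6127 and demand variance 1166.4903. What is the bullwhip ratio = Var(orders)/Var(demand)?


BW = 2261.6127 / 1166.4903 = 1.9388

1.9388


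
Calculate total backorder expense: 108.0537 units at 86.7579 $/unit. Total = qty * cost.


Total = 108.0537 * 86.7579 = 9374.5121

9374.5121 $


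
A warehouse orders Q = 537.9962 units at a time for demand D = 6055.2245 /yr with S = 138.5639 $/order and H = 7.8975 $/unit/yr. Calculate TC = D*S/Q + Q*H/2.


Ordering cost = D*S/Q = 1559.5566
Holding cost = Q*H/2 = 2124.4125
TC = 1559.5566 + 2124.4125 = 3683.9691

3683.9691 $/yr


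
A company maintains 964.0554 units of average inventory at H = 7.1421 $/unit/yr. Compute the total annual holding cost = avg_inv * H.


Cost = 964.0554 * 7.1421 = 6885.3801

6885.3801 $/yr


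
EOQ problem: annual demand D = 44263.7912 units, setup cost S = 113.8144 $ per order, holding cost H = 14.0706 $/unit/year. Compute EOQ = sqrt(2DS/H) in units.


2*D*S = 2 * 44263.7912 * 113.8144 = 10075713.6743
2*D*S/H = 716082.7310
EOQ = sqrt(716082.7310) = 846.2167

846.2167 units


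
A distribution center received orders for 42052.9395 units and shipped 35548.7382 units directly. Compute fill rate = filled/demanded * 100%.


FR = 35548.7382 / 42052.9395 * 100 = 84.5333

84.5333%


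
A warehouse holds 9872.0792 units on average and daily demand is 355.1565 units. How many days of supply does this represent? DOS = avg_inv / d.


DOS = 9872.0792 / 355.1565 = 27.7964

27.7964 days


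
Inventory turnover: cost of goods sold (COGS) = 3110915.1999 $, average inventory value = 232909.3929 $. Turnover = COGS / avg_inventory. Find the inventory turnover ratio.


Turnover = 3110915.1999 / 232909.3929 = 13.3568

13.3568


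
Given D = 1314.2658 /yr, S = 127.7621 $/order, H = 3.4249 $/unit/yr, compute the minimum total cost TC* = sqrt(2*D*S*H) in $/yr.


2*D*S*H = 1150172.9235
TC* = sqrt(1150172.9235) = 1072.4612

1072.4612 $/yr


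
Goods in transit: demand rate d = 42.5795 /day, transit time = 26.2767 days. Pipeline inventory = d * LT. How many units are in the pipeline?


Pipeline = 42.5795 * 26.2767 = 1118.8487

1118.8487 units


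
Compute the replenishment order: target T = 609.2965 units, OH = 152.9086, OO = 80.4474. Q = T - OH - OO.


Inventory position = OH + OO = 152.9086 + 80.4474 = 233.3560
Q = 609.2965 - 233.3560 = 375.9405

375.9405 units


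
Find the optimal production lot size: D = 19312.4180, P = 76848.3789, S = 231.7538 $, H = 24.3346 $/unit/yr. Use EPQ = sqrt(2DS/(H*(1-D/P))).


1 - D/P = 1 - 0.2513 = 0.7487
H*(1-D/P) = 18.2192
2DS = 8951452.5174
EPQ = sqrt(491320.2231) = 700.9424

700.9424 units


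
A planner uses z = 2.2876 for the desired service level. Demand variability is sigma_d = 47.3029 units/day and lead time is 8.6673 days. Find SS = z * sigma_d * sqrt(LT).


sqrt(LT) = sqrt(8.6673) = 2.9440
SS = 2.2876 * 47.3029 * 2.9440 = 318.5736

318.5736 units


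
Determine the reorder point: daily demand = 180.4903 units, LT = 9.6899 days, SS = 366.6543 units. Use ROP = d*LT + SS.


d*LT = 180.4903 * 9.6899 = 1748.9330
ROP = 1748.9330 + 366.6543 = 2115.5873

2115.5873 units


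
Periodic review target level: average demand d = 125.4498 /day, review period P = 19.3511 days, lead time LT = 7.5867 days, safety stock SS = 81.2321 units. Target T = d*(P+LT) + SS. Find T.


P + LT = 26.9378
d*(P+LT) = 125.4498 * 26.9378 = 3379.3416
T = 3379.3416 + 81.2321 = 3460.5737

3460.5737 units


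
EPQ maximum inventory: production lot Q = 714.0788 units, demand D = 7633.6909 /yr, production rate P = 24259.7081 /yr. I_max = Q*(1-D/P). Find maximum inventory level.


D/P = 0.3147
1 - D/P = 0.6853
I_max = 714.0788 * 0.6853 = 489.3829

489.3829 units


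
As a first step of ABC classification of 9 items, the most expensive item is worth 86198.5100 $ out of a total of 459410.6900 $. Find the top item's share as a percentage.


Top item = 86198.5100
Total = 459410.6900
Percentage = 86198.5100 / 459410.6900 * 100 = 18.7628

18.7628%


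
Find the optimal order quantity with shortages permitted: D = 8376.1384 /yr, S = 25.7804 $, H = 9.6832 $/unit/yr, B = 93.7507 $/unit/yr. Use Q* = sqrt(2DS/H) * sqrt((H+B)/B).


sqrt(2DS/H) = 211.1895
sqrt((H+B)/B) = 1.0504
Q* = 211.1895 * 1.0504 = 221.8281

221.8281 units


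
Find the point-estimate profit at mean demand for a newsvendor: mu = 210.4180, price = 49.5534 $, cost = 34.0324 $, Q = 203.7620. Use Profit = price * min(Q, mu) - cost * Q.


Sales at mu = min(203.7620, 210.4180) = 203.7620
Revenue = 49.5534 * 203.7620 = 10097.0999
Total cost = 34.0324 * 203.7620 = 6934.5099
Profit = 10097.0999 - 6934.5099 = 3162.5900

3162.5900 $


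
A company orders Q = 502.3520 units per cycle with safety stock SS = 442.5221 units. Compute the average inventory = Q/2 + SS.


Q/2 = 251.1760
Avg = 251.1760 + 442.5221 = 693.6981

693.6981 units


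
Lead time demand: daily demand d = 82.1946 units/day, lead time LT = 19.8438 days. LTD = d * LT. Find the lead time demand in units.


LTD = 82.1946 * 19.8438 = 1631.0532

1631.0532 units


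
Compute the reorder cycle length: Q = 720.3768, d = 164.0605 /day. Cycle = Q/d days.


Cycle = 720.3768 / 164.0605 = 4.3909

4.3909 days


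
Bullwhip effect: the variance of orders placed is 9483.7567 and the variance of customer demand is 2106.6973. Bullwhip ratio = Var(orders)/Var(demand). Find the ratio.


BW = 9483.7567 / 2106.6973 = 4.5017

4.5017


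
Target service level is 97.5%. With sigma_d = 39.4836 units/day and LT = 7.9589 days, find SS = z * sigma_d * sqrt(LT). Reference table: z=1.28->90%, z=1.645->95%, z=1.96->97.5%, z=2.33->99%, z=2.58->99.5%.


From the table, SL = 97.5% corresponds to z = 1.96
sqrt(LT) = sqrt(7.9589) = 2.8212
SS = 1.96 * 39.4836 * 2.8212 = 218.3229

218.3229 units


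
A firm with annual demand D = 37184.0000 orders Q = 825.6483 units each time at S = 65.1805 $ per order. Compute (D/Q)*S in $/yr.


Number of orders = D/Q = 45.0361
Cost = 45.0361 * 65.1805 = 2935.4771

2935.4771 $/yr


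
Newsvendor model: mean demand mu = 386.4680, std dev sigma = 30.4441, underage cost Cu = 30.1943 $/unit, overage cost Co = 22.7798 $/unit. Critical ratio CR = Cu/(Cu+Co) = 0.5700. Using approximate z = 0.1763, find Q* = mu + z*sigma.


CR = Cu/(Cu+Co) = 30.1943/(30.1943+22.7798) = 0.5700
z = 0.1763
Q* = 386.4680 + 0.1763 * 30.4441 = 391.8353

391.8353 units


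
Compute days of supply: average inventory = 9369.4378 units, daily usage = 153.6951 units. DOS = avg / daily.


DOS = 9369.4378 / 153.6951 = 60.9612

60.9612 days


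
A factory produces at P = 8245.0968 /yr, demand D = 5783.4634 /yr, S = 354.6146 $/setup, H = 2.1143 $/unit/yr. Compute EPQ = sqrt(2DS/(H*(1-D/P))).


1 - D/P = 1 - 0.7014 = 0.2986
H*(1-D/P) = 0.6312
2DS = 4101801.1204
EPQ = sqrt(6498009.9566) = 2549.1194

2549.1194 units


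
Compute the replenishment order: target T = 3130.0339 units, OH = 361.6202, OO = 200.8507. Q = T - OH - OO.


Inventory position = OH + OO = 361.6202 + 200.8507 = 562.4709
Q = 3130.0339 - 562.4709 = 2567.5630

2567.5630 units


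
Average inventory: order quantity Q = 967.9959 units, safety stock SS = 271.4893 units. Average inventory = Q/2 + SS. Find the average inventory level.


Q/2 = 483.9980
Avg = 483.9980 + 271.4893 = 755.4873

755.4873 units


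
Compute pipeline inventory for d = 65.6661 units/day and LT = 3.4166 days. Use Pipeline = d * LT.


Pipeline = 65.6661 * 3.4166 = 224.3548

224.3548 units


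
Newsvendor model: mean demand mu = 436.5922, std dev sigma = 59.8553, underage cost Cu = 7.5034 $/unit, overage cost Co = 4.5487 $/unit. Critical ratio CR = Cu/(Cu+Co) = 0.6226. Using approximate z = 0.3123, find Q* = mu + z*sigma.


CR = Cu/(Cu+Co) = 7.5034/(7.5034+4.5487) = 0.6226
z = 0.3123
Q* = 436.5922 + 0.3123 * 59.8553 = 455.2850

455.2850 units


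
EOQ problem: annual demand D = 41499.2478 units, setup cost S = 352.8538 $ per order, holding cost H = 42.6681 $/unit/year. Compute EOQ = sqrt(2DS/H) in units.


2*D*S = 2 * 41499.2478 * 352.8538 = 29286334.5667
2*D*S/H = 686375.4085
EOQ = sqrt(686375.4085) = 828.4778

828.4778 units


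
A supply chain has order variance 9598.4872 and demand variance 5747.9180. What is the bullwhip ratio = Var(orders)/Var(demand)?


BW = 9598.4872 / 5747.9180 = 1.6699

1.6699


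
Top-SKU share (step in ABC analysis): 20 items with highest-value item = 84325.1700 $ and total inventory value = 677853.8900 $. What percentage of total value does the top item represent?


Top item = 84325.1700
Total = 677853.8900
Percentage = 84325.1700 / 677853.8900 * 100 = 12.4400

12.4400%


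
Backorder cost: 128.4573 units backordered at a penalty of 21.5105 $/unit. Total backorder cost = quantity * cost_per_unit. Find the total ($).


Total = 128.4573 * 21.5105 = 2763.1808

2763.1808 $


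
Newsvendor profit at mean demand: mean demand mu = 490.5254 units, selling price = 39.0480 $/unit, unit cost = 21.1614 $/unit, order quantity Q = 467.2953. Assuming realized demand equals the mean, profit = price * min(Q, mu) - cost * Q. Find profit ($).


Sales at mu = min(467.2953, 490.5254) = 467.2953
Revenue = 39.0480 * 467.2953 = 18246.9469
Total cost = 21.1614 * 467.2953 = 9888.6228
Profit = 18246.9469 - 9888.6228 = 8358.3241

8358.3241 $


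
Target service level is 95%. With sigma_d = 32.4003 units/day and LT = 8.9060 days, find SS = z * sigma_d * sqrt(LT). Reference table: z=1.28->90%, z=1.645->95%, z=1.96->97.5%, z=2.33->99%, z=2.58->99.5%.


From the table, SL = 95% corresponds to z = 1.645
sqrt(LT) = sqrt(8.9060) = 2.9843
SS = 1.645 * 32.4003 * 2.9843 = 159.0583

159.0583 units


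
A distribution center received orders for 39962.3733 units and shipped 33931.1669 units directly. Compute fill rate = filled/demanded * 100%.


FR = 33931.1669 / 39962.3733 * 100 = 84.9078

84.9078%


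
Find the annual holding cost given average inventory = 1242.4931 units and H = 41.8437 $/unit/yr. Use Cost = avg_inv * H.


Cost = 1242.4931 * 41.8437 = 51990.5085

51990.5085 $/yr


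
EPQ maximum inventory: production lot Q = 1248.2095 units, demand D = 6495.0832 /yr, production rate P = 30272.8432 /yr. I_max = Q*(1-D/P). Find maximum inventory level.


D/P = 0.2146
1 - D/P = 0.7854
I_max = 1248.2095 * 0.7854 = 980.4043

980.4043 units


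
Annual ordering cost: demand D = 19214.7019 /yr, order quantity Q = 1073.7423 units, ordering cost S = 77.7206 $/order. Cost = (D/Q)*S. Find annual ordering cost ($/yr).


Number of orders = D/Q = 17.8951
Cost = 17.8951 * 77.7206 = 1390.8162

1390.8162 $/yr


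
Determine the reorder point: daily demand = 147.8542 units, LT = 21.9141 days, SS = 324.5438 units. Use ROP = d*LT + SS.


d*LT = 147.8542 * 21.9141 = 3240.0917
ROP = 3240.0917 + 324.5438 = 3564.6355

3564.6355 units


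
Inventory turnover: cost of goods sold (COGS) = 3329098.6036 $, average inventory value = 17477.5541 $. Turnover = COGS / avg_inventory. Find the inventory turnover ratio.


Turnover = 3329098.6036 / 17477.5541 = 190.4785

190.4785


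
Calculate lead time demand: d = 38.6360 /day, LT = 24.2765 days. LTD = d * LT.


LTD = 38.6360 * 24.2765 = 937.9469

937.9469 units


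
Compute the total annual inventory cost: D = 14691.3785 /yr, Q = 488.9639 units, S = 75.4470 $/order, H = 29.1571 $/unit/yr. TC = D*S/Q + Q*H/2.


Ordering cost = D*S/Q = 2266.8758
Holding cost = Q*H/2 = 7128.3847
TC = 2266.8758 + 7128.3847 = 9395.2605

9395.2605 $/yr


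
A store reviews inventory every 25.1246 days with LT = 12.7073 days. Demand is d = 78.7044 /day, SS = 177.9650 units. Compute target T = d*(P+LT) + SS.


P + LT = 37.8319
d*(P+LT) = 78.7044 * 37.8319 = 2977.5370
T = 2977.5370 + 177.9650 = 3155.5020

3155.5020 units


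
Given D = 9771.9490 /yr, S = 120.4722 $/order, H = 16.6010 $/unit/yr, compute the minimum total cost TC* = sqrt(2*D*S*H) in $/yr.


2*D*S*H = 39086994.5477
TC* = sqrt(39086994.5477) = 6251.9593

6251.9593 $/yr


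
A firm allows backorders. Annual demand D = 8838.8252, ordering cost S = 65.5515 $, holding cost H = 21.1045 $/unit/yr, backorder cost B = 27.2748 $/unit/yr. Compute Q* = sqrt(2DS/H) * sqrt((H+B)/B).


sqrt(2DS/H) = 234.3236
sqrt((H+B)/B) = 1.3318
Q* = 234.3236 * 1.3318 = 312.0794

312.0794 units


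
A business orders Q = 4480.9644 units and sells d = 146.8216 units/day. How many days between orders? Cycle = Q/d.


Cycle = 4480.9644 / 146.8216 = 30.5198

30.5198 days


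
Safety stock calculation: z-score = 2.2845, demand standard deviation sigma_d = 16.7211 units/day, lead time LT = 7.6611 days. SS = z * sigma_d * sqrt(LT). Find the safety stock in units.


sqrt(LT) = sqrt(7.6611) = 2.7679
SS = 2.2845 * 16.7211 * 2.7679 = 105.7308

105.7308 units


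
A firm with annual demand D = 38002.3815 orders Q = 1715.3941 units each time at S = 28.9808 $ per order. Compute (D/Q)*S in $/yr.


Number of orders = D/Q = 22.1537
Cost = 22.1537 * 28.9808 = 642.0329

642.0329 $/yr


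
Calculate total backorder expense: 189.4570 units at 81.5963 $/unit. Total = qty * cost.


Total = 189.4570 * 81.5963 = 15458.9902

15458.9902 $


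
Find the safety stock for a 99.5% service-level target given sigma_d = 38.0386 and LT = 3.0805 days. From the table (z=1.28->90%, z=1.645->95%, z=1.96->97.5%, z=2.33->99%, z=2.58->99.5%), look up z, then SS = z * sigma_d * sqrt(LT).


From the table, SL = 99.5% corresponds to z = 2.58
sqrt(LT) = sqrt(3.0805) = 1.7551
SS = 2.58 * 38.0386 * 1.7551 = 172.2483

172.2483 units


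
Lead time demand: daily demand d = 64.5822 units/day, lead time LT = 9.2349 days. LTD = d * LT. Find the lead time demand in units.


LTD = 64.5822 * 9.2349 = 596.4102

596.4102 units


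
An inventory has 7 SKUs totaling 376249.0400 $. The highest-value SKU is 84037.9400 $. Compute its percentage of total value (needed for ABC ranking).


Top item = 84037.9400
Total = 376249.0400
Percentage = 84037.9400 / 376249.0400 * 100 = 22.3357

22.3357%


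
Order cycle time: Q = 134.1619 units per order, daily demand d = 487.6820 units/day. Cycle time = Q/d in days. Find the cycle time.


Cycle = 134.1619 / 487.6820 = 0.2751

0.2751 days


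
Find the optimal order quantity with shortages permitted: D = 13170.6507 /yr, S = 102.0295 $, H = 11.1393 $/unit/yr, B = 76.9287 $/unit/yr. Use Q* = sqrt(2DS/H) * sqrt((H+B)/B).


sqrt(2DS/H) = 491.1934
sqrt((H+B)/B) = 1.0700
Q* = 491.1934 * 1.0700 = 525.5541

525.5541 units


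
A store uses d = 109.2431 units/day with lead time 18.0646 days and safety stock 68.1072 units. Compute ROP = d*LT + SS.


d*LT = 109.2431 * 18.0646 = 1973.4329
ROP = 1973.4329 + 68.1072 = 2041.5401

2041.5401 units


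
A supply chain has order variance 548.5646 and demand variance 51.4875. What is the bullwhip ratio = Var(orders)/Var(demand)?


BW = 548.5646 / 51.4875 = 10.6543

10.6543


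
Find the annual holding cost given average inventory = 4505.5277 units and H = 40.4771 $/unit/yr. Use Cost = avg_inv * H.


Cost = 4505.5277 * 40.4771 = 182370.6953

182370.6953 $/yr


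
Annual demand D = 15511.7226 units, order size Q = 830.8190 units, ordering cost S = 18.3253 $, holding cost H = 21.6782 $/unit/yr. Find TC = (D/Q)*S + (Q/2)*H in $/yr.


Ordering cost = D*S/Q = 342.1407
Holding cost = Q*H/2 = 9005.3302
TC = 342.1407 + 9005.3302 = 9347.4709

9347.4709 $/yr


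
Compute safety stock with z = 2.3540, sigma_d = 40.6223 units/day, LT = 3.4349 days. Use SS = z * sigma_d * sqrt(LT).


sqrt(LT) = sqrt(3.4349) = 1.8533
SS = 2.3540 * 40.6223 * 1.8533 = 177.2262

177.2262 units


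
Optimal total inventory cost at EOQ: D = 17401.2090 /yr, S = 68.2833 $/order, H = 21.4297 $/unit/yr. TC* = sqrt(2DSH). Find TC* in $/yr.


2*D*S*H = 50926052.3003
TC* = sqrt(50926052.3003) = 7136.2492

7136.2492 $/yr


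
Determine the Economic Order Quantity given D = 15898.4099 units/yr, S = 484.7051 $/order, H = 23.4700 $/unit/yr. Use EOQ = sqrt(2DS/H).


2*D*S = 2 * 15898.4099 * 484.7051 = 15412080.7208
2*D*S/H = 656671.5262
EOQ = sqrt(656671.5262) = 810.3527

810.3527 units


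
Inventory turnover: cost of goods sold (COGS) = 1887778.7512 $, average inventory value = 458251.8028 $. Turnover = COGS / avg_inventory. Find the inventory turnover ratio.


Turnover = 1887778.7512 / 458251.8028 = 4.1195

4.1195


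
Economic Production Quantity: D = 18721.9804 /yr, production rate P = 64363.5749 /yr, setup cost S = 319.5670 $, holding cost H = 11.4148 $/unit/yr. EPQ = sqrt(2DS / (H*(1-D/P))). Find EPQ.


1 - D/P = 1 - 0.2909 = 0.7091
H*(1-D/P) = 8.0945
2DS = 11965854.2210
EPQ = sqrt(1478273.3602) = 1215.8427

1215.8427 units


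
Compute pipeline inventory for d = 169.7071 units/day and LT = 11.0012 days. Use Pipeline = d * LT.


Pipeline = 169.7071 * 11.0012 = 1866.9817

1866.9817 units


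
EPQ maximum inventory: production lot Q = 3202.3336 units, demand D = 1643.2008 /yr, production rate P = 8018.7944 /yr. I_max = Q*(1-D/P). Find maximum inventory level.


D/P = 0.2049
1 - D/P = 0.7951
I_max = 3202.3336 * 0.7951 = 2546.1156

2546.1156 units


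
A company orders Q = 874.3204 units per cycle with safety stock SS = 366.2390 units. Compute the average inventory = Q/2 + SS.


Q/2 = 437.1602
Avg = 437.1602 + 366.2390 = 803.3992

803.3992 units


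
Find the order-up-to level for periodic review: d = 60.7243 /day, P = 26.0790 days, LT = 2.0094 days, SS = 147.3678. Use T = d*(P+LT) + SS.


P + LT = 28.0884
d*(P+LT) = 60.7243 * 28.0884 = 1705.6484
T = 1705.6484 + 147.3678 = 1853.0162

1853.0162 units


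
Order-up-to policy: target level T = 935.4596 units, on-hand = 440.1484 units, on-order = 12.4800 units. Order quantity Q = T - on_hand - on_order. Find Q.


Inventory position = OH + OO = 440.1484 + 12.4800 = 452.6284
Q = 935.4596 - 452.6284 = 482.8312

482.8312 units


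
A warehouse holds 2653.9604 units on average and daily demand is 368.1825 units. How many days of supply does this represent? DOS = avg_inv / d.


DOS = 2653.9604 / 368.1825 = 7.2083

7.2083 days


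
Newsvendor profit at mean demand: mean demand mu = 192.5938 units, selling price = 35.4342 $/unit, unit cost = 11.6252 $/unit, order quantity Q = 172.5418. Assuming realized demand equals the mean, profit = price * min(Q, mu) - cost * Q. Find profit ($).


Sales at mu = min(172.5418, 192.5938) = 172.5418
Revenue = 35.4342 * 172.5418 = 6113.8806
Total cost = 11.6252 * 172.5418 = 2005.8329
Profit = 6113.8806 - 2005.8329 = 4108.0477

4108.0477 $


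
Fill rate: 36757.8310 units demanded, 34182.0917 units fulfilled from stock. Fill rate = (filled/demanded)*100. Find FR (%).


FR = 34182.0917 / 36757.8310 * 100 = 92.9927

92.9927%


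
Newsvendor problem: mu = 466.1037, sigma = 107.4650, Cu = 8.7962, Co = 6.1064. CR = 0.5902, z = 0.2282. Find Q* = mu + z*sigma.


CR = Cu/(Cu+Co) = 8.7962/(8.7962+6.1064) = 0.5902
z = 0.2282
Q* = 466.1037 + 0.2282 * 107.4650 = 490.6272

490.6272 units
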